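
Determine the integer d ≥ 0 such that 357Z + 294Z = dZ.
In the PID Z, (a, b) is generated by gcd(a, b). Compute gcd(357, 294) with the extended Euclidean algorithm, tracking rows (r, s, t) with s·357 + t·294 = r:
  row A: (357, 1, 0)   [1·357 + 0·294 = 357]
  row B: (294, 0, 1)   [0·357 + 1·294 = 294]
  357 = 1·294 + 63   → row C = row A − 1·row B = (63, 1, −1)   [check: 1·357 − 1·294 = 63]
  294 = 4·63 + 42   → row D = row B − 4·row C = (42, −4, 5)   [check: −4·357 + 5·294 = 42]
  63 = 1·42 + 21   → row E = row C − 1·row D = (21, 5, −6)   [check: 5·357 − 6·294 = 21]
  42 = 2·21 + 0   → remainder 0, stop. gcd = 21 (last nonzero row E).
So gcd(357, 294) = 21, with Bézout identity 5·357 − 6·294 = 21. Containment (⊇): the Bézout identity exhibits 21 as an element of (357, 294), giving (21) ⊆ (357, 294). Containment (⊆): since 21 | 357 and 21 | 294 (357 = 21·17, 294 = 21·14), every Z-linear combination of 357 and 294 is divisible by 21, so (357, 294) ⊆ (21). Therefore (357, 294) = (21), d = 21.

Final answer: (357, 294) = (21); d = 21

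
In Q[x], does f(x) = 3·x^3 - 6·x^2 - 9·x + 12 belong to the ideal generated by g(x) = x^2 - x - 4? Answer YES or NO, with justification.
YES

In Q[x] the ideal (g) consists of all multiples of g, so f ∈ (g) iff g | f, i.e. iff the remainder of f on division by g is 0. Divide f by g (g is monic, so eliminate the leading term of the running remainder at each step):
  leading term 3·x^3: subtract (3·x)·g(x) = 3·x^3 - 3·x^2 - 12·x, leaving -3·x^2 + 3·x + 12
  leading term -3·x^2: subtract (-3)·g(x) = -3·x^2 + 3·x + 12, leaving 0
The remainder is 0, so f(x) = g(x) · h(x) with h(x) = 3·x - 3. Hence g | f, i.e. f ∈ (g).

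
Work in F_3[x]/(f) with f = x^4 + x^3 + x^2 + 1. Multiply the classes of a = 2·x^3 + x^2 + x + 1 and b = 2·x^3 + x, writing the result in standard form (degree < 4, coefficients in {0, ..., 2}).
a · b ≡ x^2 + 1 (mod f(x))

Multiply as integer polynomials: a · b = 4·x^6 + 2·x^5 + 4·x^4 + 3·x^3 + x^2 + x. Reducing coefficients mod 3: a · b ≡ x^6 + 2·x^5 + x^4 + x^2 + x. Now divide by f(x) = x^4 + x^3 + x^2 + 1 in F_3[x], eliminating the leading term at each step:
  leading term x^6: subtract (x^2)·f(x) = x^6 + x^5 + x^4 + x^2, leaving x^5 + x (coefficients mod 3)
  leading term x^5: subtract (x)·f(x) = x^5 + x^4 + x^3 + x, leaving 2·x^4 + 2·x^3 (coefficients mod 3)
  leading term 2·x^4: subtract (2)·f(x) = 2·x^4 + 2·x^3 + 2·x^2 + 2, leaving x^2 + 1 (coefficients mod 3)
The degree is now < 4, so this is the remainder. Hence a · b ≡ x^2 + 1 in F_3[x]/(f).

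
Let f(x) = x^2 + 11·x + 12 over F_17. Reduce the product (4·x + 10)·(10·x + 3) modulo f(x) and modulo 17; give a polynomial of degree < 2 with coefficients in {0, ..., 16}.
Multiply as integer polynomials: a · b = 40·x^2 + 112·x + 30. Reducing coefficients mod 17: a · b ≡ 6·x^2 + 10·x + 13. Now divide by f(x) = x^2 + 11·x + 12 in F_17[x], eliminating the leading term at each step:
  leading term 6·x^2: subtract (6)·f(x) = 6·x^2 + 15·x + 4, leaving 12·x + 9 (coefficients mod 17)
The degree is now < 2, so this is the remainder. Hence a · b ≡ 12·x + 9 in F_17[x]/(f).

Final answer: a · b ≡ 12·x + 9 (mod f(x))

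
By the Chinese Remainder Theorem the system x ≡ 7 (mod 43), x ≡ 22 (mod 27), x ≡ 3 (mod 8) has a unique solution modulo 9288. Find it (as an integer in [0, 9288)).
The moduli 43, 27, 8 are pairwise coprime, so by the CRT there is a unique solution mod 43·27·8 = 9288.
Solve by successive substitution. Start with x ≡ 7 (mod 43).
  Combine with x ≡ 22 (mod 27): write x = 7 + 43·t and require 7 + 43·t ≡ 22 (mod 27), i.e. 43·t ≡ 22 − 7 ≡ 15 (mod 27). Since 43^(−1) ≡ 22 (mod 27) (43 ≡ 16 (mod 27)), t ≡ 22·15 ≡ 6 (mod 27). So x ≡ 7 + 43·6 = 265 (mod 1161).
  Combine with x ≡ 3 (mod 8): write x = 265 + 1161·t and require 265 + 1161·t ≡ 3 (mod 8), i.e. 1161·t ≡ 3 − 265 ≡ 2 (mod 8). Since 1161^(−1) ≡ 1 (mod 8) (1161 ≡ 1 (mod 8)), t ≡ 1·2 ≡ 2 (mod 8). So x ≡ 265 + 1161·2 = 2587 (mod 9288).
Unique solution in [0, 9288): x = 2587.

Final answer: x ≡ 2587 (mod 9288); the representative in [0, 9288) is 2587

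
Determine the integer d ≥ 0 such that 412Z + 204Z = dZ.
In the PID Z, (a, b) is generated by gcd(a, b). Compute gcd(412, 204) with the extended Euclidean algorithm, tracking rows (r, s, t) with s·412 + t·204 = r:
  row A: (412, 1, 0)   [1·412 + 0·204 = 412]
  row B: (204, 0, 1)   [0·412 + 1·204 = 204]
  412 = 2·204 + 4   → row C = row A − 2·row B = (4, 1, −2)   [check: 1·412 − 2·204 = 4]
  204 = 51·4 + 0   → remainder 0, stop. gcd = 4 (last nonzero row C).
So gcd(412, 204) = 4, with Bézout identity 1·412 − 2·204 = 4. Containment (⊇): the Bézout identity exhibits 4 as an element of (412, 204), giving (4) ⊆ (412, 204). Containment (⊆): since 4 | 412 and 4 | 204 (412 = 4·103, 204 = 4·51), every Z-linear combination of 412 and 204 is divisible by 4, so (412, 204) ⊆ (4). Therefore (412, 204) = (4), d = 4.

Final answer: (412, 204) = (4); d = 4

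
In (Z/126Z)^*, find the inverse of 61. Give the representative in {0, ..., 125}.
Apply the extended Euclidean algorithm to (126, 61), tracking rows (r, s, t) with s·126 + t·61 = r. Each division r_prev = q·r_cur + r_new produces the new row as (previous row) − q·(current row):
  row A: (126, 1, 0)   [1·126 + 0·61 = 126]
  row B: (61, 0, 1)   [0·126 + 1·61 = 61]
  126 = 2·61 + 4   → row C = row A − 2·row B = (4, 1, −2)   [check: 1·126 − 2·61 = 4]
  61 = 15·4 + 1   → row D = row B − 15·row C = (1, −15, 31)   [check: −15·126 + 31·61 = 1]
  4 = 4·1 + 0   → remainder 0, stop. gcd = 1 (last nonzero row D).
The gcd is 1, so 61 is invertible mod 126. The last nonzero row gives −15·126 + 31·61 = 1, so t = 31. So 61^(−1) ≡ 31 (mod 126). Verify: 61 · 31 = 1891 ≡ 1 (mod 126). ✓

Final answer: 61^(−1) ≡ 31 (mod 126)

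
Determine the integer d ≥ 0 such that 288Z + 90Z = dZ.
In the PID Z, (a, b) is generated by gcd(a, b). Compute gcd(288, 90) with the extended Euclidean algorithm, tracking rows (r, s, t) with s·288 + t·90 = r:
  row A: (288, 1, 0)   [1·288 + 0·90 = 288]
  row B: (90, 0, 1)   [0·288 + 1·90 = 90]
  288 = 3·90 + 18   → row C = row A − 3·row B = (18, 1, −3)   [check: 1·288 − 3·90 = 18]
  90 = 5·18 + 0   → remainder 0, stop. gcd = 18 (last nonzero row C).
So gcd(288, 90) = 18, with Bézout identity 1·288 − 3·90 = 18. Containment (⊇): the Bézout identity exhibits 18 as an element of (288, 90), giving (18) ⊆ (288, 90). Containment (⊆): since 18 | 288 and 18 | 90 (288 = 18·16, 90 = 18·5), every Z-linear combination of 288 and 90 is divisible by 18, so (288, 90) ⊆ (18). Therefore (288, 90) = (18), d = 18.

Final answer: (288, 90) = (18); d = 18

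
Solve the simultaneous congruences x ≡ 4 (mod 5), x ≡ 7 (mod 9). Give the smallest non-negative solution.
x ≡ 34 (mod 45); the representative in [0, 45) is 34

The moduli 5, 9 are pairwise coprime, so by the CRT there is a unique solution mod 5·9 = 45.
Solve by successive substitution. Start with x ≡ 4 (mod 5).
  Combine with x ≡ 7 (mod 9): write x = 4 + 5·t and require 4 + 5·t ≡ 7 (mod 9), i.e. 5·t ≡ 7 − 4 ≡ 3 (mod 9). Since 5^(−1) ≡ 2 (mod 9), t ≡ 2·3 ≡ 6 (mod 9). So x ≡ 4 + 5·6 = 34 (mod 45).
Unique solution in [0, 45): x = 34.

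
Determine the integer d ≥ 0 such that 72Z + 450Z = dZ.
(72, 450) = (18); d = 18

In the PID Z, (a, b) is generated by gcd(a, b). Compute gcd(450, 72) with the extended Euclidean algorithm, tracking rows (r, s, t) with s·450 + t·72 = r:
  row A: (450, 1, 0)   [1·450 + 0·72 = 450]
  row B: (72, 0, 1)   [0·450 + 1·72 = 72]
  450 = 6·72 + 18   → row C = row A − 6·row B = (18, 1, −6)   [check: 1·450 − 6·72 = 18]
  72 = 4·18 + 0   → remainder 0, stop. gcd = 18 (last nonzero row C).
So gcd(72, 450) = 18, with Bézout identity 1·450 − 6·72 = 18. Containment (⊇): the Bézout identity exhibits 18 as an element of (72, 450), giving (18) ⊆ (72, 450). Containment (⊆): since 18 | 72 and 18 | 450 (72 = 18·4, 450 = 18·25), every Z-linear combination of 72 and 450 is divisible by 18, so (72, 450) ⊆ (18). Therefore (72, 450) = (18), d = 18.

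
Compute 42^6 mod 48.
Use repeated squaring. Binary(6) = 110. Walk through the bits of the exponent 6 left-to-right: at each bit after the leading one, square the running value, then multiply by 42 if the bit is 1 (always reducing mod 48):
  bit 1 = 1 (leading): start with 42.
  bit 2 = 1: square 42^2 = 1764 ≡ 36; bit is 1, so multiply 36·42 = 1512 ≡ 24 (mod 48).
  bit 3 = 0: square 24^2 = 576 ≡ 0 (mod 48).
Final value: 42^6 ≡ 0 (mod 48).

Final answer: 0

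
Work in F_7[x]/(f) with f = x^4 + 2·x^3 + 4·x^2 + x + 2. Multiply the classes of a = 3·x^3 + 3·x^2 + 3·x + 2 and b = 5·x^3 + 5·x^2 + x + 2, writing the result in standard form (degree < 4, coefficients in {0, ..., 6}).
Multiply as integer polynomials: a · b = 15·x^6 + 30·x^5 + 33·x^4 + 34·x^3 + 19·x^2 + 8·x + 4. Reducing coefficients mod 7: a · b ≡ x^6 + 2·x^5 + 5·x^4 + 6·x^3 + 5·x^2 + x + 4. Now divide by f(x) = x^4 + 2·x^3 + 4·x^2 + x + 2 in F_7[x], eliminating the leading term at each step:
  leading term x^6: subtract (x^2)·f(x) = x^6 + 2·x^5 + 4·x^4 + x^3 + 2·x^2, leaving x^4 + 5·x^3 + 3·x^2 + x + 4 (coefficients mod 7)
  leading term x^4: subtract (1)·f(x) = x^4 + 2·x^3 + 4·x^2 + x + 2, leaving 3·x^3 + 6·x^2 + 2 (coefficients mod 7)
The degree is now < 4, so this is the remainder. Hence a · b ≡ 3·x^3 + 6·x^2 + 2 in F_7[x]/(f).

Final answer: a · b ≡ 3·x^3 + 6·x^2 + 2 (mod f(x))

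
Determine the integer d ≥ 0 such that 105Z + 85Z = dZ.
(105, 85) = (5); d = 5

In the PID Z, (a, b) is generated by gcd(a, b). Compute gcd(105, 85) with the extended Euclidean algorithm, tracking rows (r, s, t) with s·105 + t·85 = r:
  row A: (105, 1, 0)   [1·105 + 0·85 = 105]
  row B: (85, 0, 1)   [0·105 + 1·85 = 85]
  105 = 1·85 + 20   → row C = row A − 1·row B = (20, 1, −1)   [check: 1·105 − 1·85 = 20]
  85 = 4·20 + 5   → row D = row B − 4·row C = (5, −4, 5)   [check: −4·105 + 5·85 = 5]
  20 = 4·5 + 0   → remainder 0, stop. gcd = 5 (last nonzero row D).
So gcd(105, 85) = 5, with Bézout identity −4·105 + 5·85 = 5. Containment (⊇): the Bézout identity exhibits 5 as an element of (105, 85), giving (5) ⊆ (105, 85). Containment (⊆): since 5 | 105 and 5 | 85 (105 = 5·21, 85 = 5·17), every Z-linear combination of 105 and 85 is divisible by 5, so (105, 85) ⊆ (5). Therefore (105, 85) = (5), d = 5.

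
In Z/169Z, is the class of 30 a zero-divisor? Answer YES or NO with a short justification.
gcd(30, 169) = 1, so 30 is a unit in Z/169Z (it has a multiplicative inverse). A unit cannot be a zero-divisor: if 30·b ≡ 0 then multiplying both sides by 30^(−1) gives b ≡ 0. So 30 is not a zero-divisor.

Final answer: NO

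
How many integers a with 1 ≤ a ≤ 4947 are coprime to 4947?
3072

The number of a ∈ {1, ..., 4947} with gcd(a, 4947) = 1 is by definition Euler's totient φ(4947). φ is multiplicative, with φ(p^e) = p^e − p^(e−1). Factorise 4947 = 3 · 17 · 97. Then
  φ(4947) = (3 − 1) · (17 − 1) · (97 − 1) = 2 · 16 · 96 = 3072.
So there are 3072 such integers.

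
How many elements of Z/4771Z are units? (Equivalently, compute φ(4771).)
An element a ∈ Z/4771Z is a unit iff gcd(a, 4771) = 1, so the number of units is φ(4771). φ is multiplicative, with φ(p^e) = p^e − p^(e−1). Factorise 4771 = 13 · 367. Then
  φ(4771) = (13 − 1) · (367 − 1) = 12 · 366 = 4392.

Final answer: Z/4771Z has φ(4771) = 4392 units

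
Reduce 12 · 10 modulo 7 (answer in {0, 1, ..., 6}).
Reduce the factors first: 12 ≡ 5, 10 ≡ 3 (mod 7), so 12 · 10 ≡ 5 · 3 (mod 7). 5 · 3 = 15. Dividing by 7: 15 = 2·7 + 1. So (12 · 10) mod 7 = 1.

Final answer: 1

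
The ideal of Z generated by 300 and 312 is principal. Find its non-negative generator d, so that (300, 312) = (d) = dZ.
In the PID Z, (a, b) is generated by gcd(a, b). Compute gcd(312, 300) with the extended Euclidean algorithm, tracking rows (r, s, t) with s·312 + t·300 = r:
  row A: (312, 1, 0)   [1·312 + 0·300 = 312]
  row B: (300, 0, 1)   [0·312 + 1·300 = 300]
  312 = 1·300 + 12   → row C = row A − 1·row B = (12, 1, −1)   [check: 1·312 − 1·300 = 12]
  300 = 25·12 + 0   → remainder 0, stop. gcd = 12 (last nonzero row C).
So gcd(300, 312) = 12, with Bézout identity 1·312 − 1·300 = 12. Containment (⊇): the Bézout identity exhibits 12 as an element of (300, 312), giving (12) ⊆ (300, 312). Containment (⊆): since 12 | 300 and 12 | 312 (300 = 12·25, 312 = 12·26), every Z-linear combination of 300 and 312 is divisible by 12, so (300, 312) ⊆ (12). Therefore (300, 312) = (12), d = 12.

Final answer: (300, 312) = (12); d = 12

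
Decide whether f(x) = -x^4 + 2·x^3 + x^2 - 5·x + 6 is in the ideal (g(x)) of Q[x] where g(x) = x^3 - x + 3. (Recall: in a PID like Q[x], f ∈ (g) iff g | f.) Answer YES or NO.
YES

In Q[x] the ideal (g) consists of all multiples of g, so f ∈ (g) iff g | f, i.e. iff the remainder of f on division by g is 0. Divide f by g (g is monic, so eliminate the leading term of the running remainder at each step):
  leading term -x^4: subtract (-x)·g(x) = -x^4 + x^2 - 3·x, leaving 2·x^3 - 2·x + 6
  leading term 2·x^3: subtract (2)·g(x) = 2·x^3 - 2·x + 6, leaving 0
The remainder is 0, so f(x) = g(x) · h(x) with h(x) = 2 - x. Hence g | f, i.e. f ∈ (g).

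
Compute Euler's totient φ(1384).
φ(1384) = 688

φ is multiplicative, with φ(p^e) = p^e − p^(e−1). Factorise 1384 = 2^3 · 173. Then
  φ(1384) = (2^3 − 2^2) · (173 − 1) = 4 · 172 = 688.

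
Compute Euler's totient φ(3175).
φ is multiplicative, with φ(p^e) = p^e − p^(e−1). Factorise 3175 = 5^2 · 127. Then
  φ(3175) = (5^2 − 5^1) · (127 − 1) = 20 · 126 = 2520.

Final answer: φ(3175) = 2520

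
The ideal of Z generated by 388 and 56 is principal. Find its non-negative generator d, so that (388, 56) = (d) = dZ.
(388, 56) = (4); d = 4

In the PID Z, (a, b) is generated by gcd(a, b). Compute gcd(388, 56) with the extended Euclidean algorithm, tracking rows (r, s, t) with s·388 + t·56 = r:
  row A: (388, 1, 0)   [1·388 + 0·56 = 388]
  row B: (56, 0, 1)   [0·388 + 1·56 = 56]
  388 = 6·56 + 52   → row C = row A − 6·row B = (52, 1, −6)   [check: 1·388 − 6·56 = 52]
  56 = 1·52 + 4   → row D = row B − 1·row C = (4, −1, 7)   [check: −1·388 + 7·56 = 4]
  52 = 13·4 + 0   → remainder 0, stop. gcd = 4 (last nonzero row D).
So gcd(388, 56) = 4, with Bézout identity −1·388 + 7·56 = 4. Containment (⊇): the Bézout identity exhibits 4 as an element of (388, 56), giving (4) ⊆ (388, 56). Containment (⊆): since 4 | 388 and 4 | 56 (388 = 4·97, 56 = 4·14), every Z-linear combination of 388 and 56 is divisible by 4, so (388, 56) ⊆ (4). Therefore (388, 56) = (4), d = 4.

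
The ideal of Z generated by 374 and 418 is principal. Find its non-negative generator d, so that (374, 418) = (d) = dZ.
In the PID Z, (a, b) is generated by gcd(a, b). Compute gcd(418, 374) with the extended Euclidean algorithm, tracking rows (r, s, t) with s·418 + t·374 = r:
  row A: (418, 1, 0)   [1·418 + 0·374 = 418]
  row B: (374, 0, 1)   [0·418 + 1·374 = 374]
  418 = 1·374 + 44   → row C = row A − 1·row B = (44, 1, −1)   [check: 1·418 − 1·374 = 44]
  374 = 8·44 + 22   → row D = row B − 8·row C = (22, −8, 9)   [check: −8·418 + 9·374 = 22]
  44 = 2·22 + 0   → remainder 0, stop. gcd = 22 (last nonzero row D).
So gcd(374, 418) = 22, with Bézout identity −8·418 + 9·374 = 22. Containment (⊇): the Bézout identity exhibits 22 as an element of (374, 418), giving (22) ⊆ (374, 418). Containment (⊆): since 22 | 374 and 22 | 418 (374 = 22·17, 418 = 22·19), every Z-linear combination of 374 and 418 is divisible by 22, so (374, 418) ⊆ (22). Therefore (374, 418) = (22), d = 22.

Final answer: (374, 418) = (22); d = 22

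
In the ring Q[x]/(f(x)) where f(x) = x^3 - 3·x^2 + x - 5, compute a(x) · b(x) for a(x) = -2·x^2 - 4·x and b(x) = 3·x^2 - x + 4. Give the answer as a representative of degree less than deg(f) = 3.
a · b ≡ -82·x^2 - 18·x - 140 (mod f(x))

First multiply in Q[x] without reducing: a · b = -6·x^4 - 10·x^3 - 4·x^2 - 16·x. Now divide by f(x) = x^3 - 3·x^2 + x - 5, eliminating the leading term at each step:
  leading term -6·x^4: subtract (-6·x)·f(x) = -6·x^4 + 18·x^3 - 6·x^2 + 30·x, leaving -28·x^3 + 2·x^2 - 46·x
  leading term -28·x^3: subtract (-28)·f(x) = -28·x^3 + 84·x^2 - 28·x + 140, leaving -82·x^2 - 18·x - 140
The degree is now < 3, so this is the remainder. Hence a · b ≡ -82·x^2 - 18·x - 140 in Q[x]/(f).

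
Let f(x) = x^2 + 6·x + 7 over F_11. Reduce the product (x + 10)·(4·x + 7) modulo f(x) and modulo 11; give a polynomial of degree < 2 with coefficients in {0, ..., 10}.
a · b ≡ x + 9 (mod f(x))

Multiply as integer polynomials: a · b = 4·x^2 + 47·x + 70. Reducing coefficients mod 11: a · b ≡ 4·x^2 + 3·x + 4. Now divide by f(x) = x^2 + 6·x + 7 in F_11[x], eliminating the leading term at each step:
  leading term 4·x^2: subtract (4)·f(x) = 4·x^2 + 2·x + 6, leaving x + 9 (coefficients mod 11)
The degree is now < 2, so this is the remainder. Hence a · b ≡ x + 9 in F_11[x]/(f).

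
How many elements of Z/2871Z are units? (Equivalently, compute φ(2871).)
Z/2871Z has φ(2871) = 1680 units

An element a ∈ Z/2871Z is a unit iff gcd(a, 2871) = 1, so the number of units is φ(2871). φ is multiplicative, with φ(p^e) = p^e − p^(e−1). Factorise 2871 = 3^2 · 11 · 29. Then
  φ(2871) = (3^2 − 3^1) · (11 − 1) · (29 − 1) = 6 · 10 · 28 = 1680.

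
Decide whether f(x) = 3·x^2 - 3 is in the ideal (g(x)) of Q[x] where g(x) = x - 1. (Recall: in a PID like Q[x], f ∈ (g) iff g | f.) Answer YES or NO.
In Q[x] the ideal (g) consists of all multiples of g, so f ∈ (g) iff g | f, i.e. iff the remainder of f on division by g is 0. Divide f by g (g is monic, so eliminate the leading term of the running remainder at each step):
  leading term 3·x^2: subtract (3·x)·g(x) = 3·x^2 - 3·x, leaving 3·x - 3
  leading term 3·x: subtract (3)·g(x) = 3·x - 3, leaving 0
The remainder is 0, so f(x) = g(x) · h(x) with h(x) = 3·x + 3. Hence g | f, i.e. f ∈ (g).

Final answer: YES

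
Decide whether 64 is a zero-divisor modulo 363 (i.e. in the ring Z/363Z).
NO

gcd(64, 363) = 1, so 64 is a unit in Z/363Z (it has a multiplicative inverse). A unit cannot be a zero-divisor: if 64·b ≡ 0 then multiplying both sides by 64^(−1) gives b ≡ 0. So 64 is not a zero-divisor.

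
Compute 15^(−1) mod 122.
Apply the extended Euclidean algorithm to (122, 15), tracking rows (r, s, t) with s·122 + t·15 = r. Each division r_prev = q·r_cur + r_new produces the new row as (previous row) − q·(current row):
  row A: (122, 1, 0)   [1·122 + 0·15 = 122]
  row B: (15, 0, 1)   [0·122 + 1·15 = 15]
  122 = 8·15 + 2   → row C = row A − 8·row B = (2, 1, −8)   [check: 1·122 − 8·15 = 2]
  15 = 7·2 + 1   → row D = row B − 7·row C = (1, −7, 57)   [check: −7·122 + 57·15 = 1]
  2 = 2·1 + 0   → remainder 0, stop. gcd = 1 (last nonzero row D).
The gcd is 1, so 15 is invertible mod 122. The last nonzero row gives −7·122 + 57·15 = 1, so t = 57. So 15^(−1) ≡ 57 (mod 122). Verify: 15 · 57 = 855 ≡ 1 (mod 122). ✓

Final answer: 15^(−1) ≡ 57 (mod 122)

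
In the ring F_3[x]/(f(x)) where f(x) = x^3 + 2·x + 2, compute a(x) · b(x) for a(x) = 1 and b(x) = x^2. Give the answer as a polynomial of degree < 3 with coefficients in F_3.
a · b ≡ x^2 (mod f(x))

Multiply as integer polynomials: a · b = x^2. Reducing coefficients mod 3: a · b ≡ x^2. This already has degree < 3, so no reduction by f is needed. Hence a · b ≡ x^2 in F_3[x]/(f).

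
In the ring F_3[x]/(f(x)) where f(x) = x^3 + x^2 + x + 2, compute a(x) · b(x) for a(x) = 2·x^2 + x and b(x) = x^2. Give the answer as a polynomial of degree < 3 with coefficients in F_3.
Multiply as integer polynomials: a · b = 2·x^4 + x^3. Reducing coefficients mod 3: a · b ≡ 2·x^4 + x^3. Now divide by f(x) = x^3 + x^2 + x + 2 in F_3[x], eliminating the leading term at each step:
  leading term 2·x^4: subtract (2·x)·f(x) = 2·x^4 + 2·x^3 + 2·x^2 + x, leaving 2·x^3 + x^2 + 2·x (coefficients mod 3)
  leading term 2·x^3: subtract (2)·f(x) = 2·x^3 + 2·x^2 + 2·x + 1, leaving 2·x^2 + 2 (coefficients mod 3)
The degree is now < 3, so this is the remainder. Hence a · b ≡ 2·x^2 + 2 in F_3[x]/(f).

Final answer: a · b ≡ 2·x^2 + 2 (mod f(x))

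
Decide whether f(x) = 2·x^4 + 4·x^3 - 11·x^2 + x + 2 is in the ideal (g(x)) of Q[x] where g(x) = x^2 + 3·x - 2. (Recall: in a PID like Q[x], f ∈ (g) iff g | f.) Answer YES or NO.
YES

In Q[x] the ideal (g) consists of all multiples of g, so f ∈ (g) iff g | f, i.e. iff the remainder of f on division by g is 0. Divide f by g (g is monic, so eliminate the leading term of the running remainder at each step):
  leading term 2·x^4: subtract (2·x^2)·g(x) = 2·x^4 + 6·x^3 - 4·x^2, leaving -2·x^3 - 7·x^2 + x + 2
  leading term -2·x^3: subtract (-2·x)·g(x) = -2·x^3 - 6·x^2 + 4·x, leaving -x^2 - 3·x + 2
  leading term -x^2: subtract (-1)·g(x) = -x^2 - 3·x + 2, leaving 0
The remainder is 0, so f(x) = g(x) · h(x) with h(x) = 2·x^2 - 2·x - 1. Hence g | f, i.e. f ∈ (g).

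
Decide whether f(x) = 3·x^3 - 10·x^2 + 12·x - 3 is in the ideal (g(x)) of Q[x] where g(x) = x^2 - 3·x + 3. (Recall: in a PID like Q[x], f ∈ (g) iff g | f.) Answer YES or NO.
YES

In Q[x] the ideal (g) consists of all multiples of g, so f ∈ (g) iff g | f, i.e. iff the remainder of f on division by g is 0. Divide f by g (g is monic, so eliminate the leading term of the running remainder at each step):
  leading term 3·x^3: subtract (3·x)·g(x) = 3·x^3 - 9·x^2 + 9·x, leaving -x^2 + 3·x - 3
  leading term -x^2: subtract (-1)·g(x) = -x^2 + 3·x - 3, leaving 0
The remainder is 0, so f(x) = g(x) · h(x) with h(x) = 3·x - 1. Hence g | f, i.e. f ∈ (g).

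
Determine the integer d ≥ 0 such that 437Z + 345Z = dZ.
(437, 345) = (23); d = 23

In the PID Z, (a, b) is generated by gcd(a, b). Compute gcd(437, 345) with the extended Euclidean algorithm, tracking rows (r, s, t) with s·437 + t·345 = r:
  row A: (437, 1, 0)   [1·437 + 0·345 = 437]
  row B: (345, 0, 1)   [0·437 + 1·345 = 345]
  437 = 1·345 + 92   → row C = row A − 1·row B = (92, 1, −1)   [check: 1·437 − 1·345 = 92]
  345 = 3·92 + 69   → row D = row B − 3·row C = (69, −3, 4)   [check: −3·437 + 4·345 = 69]
  92 = 1·69 + 23   → row E = row C − 1·row D = (23, 4, −5)   [check: 4·437 − 5·345 = 23]
  69 = 3·23 + 0   → remainder 0, stop. gcd = 23 (last nonzero row E).
So gcd(437, 345) = 23, with Bézout identity 4·437 − 5·345 = 23. Containment (⊇): the Bézout identity exhibits 23 as an element of (437, 345), giving (23) ⊆ (437, 345). Containment (⊆): since 23 | 437 and 23 | 345 (437 = 23·19, 345 = 23·15), every Z-linear combination of 437 and 345 is divisible by 23, so (437, 345) ⊆ (23). Therefore (437, 345) = (23), d = 23.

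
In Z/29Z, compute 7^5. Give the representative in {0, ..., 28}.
Use repeated squaring. Binary(5) = 101. Walk through the bits of the exponent 5 left-to-right: at each bit after the leading one, square the running value, then multiply by 7 if the bit is 1 (always reducing mod 29):
  bit 1 = 1 (leading): start with 7.
  bit 2 = 0: square 7^2 = 49 ≡ 20 (mod 29).
  bit 3 = 1: square 20^2 = 400 ≡ 23; bit is 1, so multiply 23·7 = 161 ≡ 16 (mod 29).
Final value: 7^5 ≡ 16 (mod 29).

Final answer: 16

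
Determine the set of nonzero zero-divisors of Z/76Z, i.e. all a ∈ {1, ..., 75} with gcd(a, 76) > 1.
nonzero zero-divisors of Z/76Z = {2, 4, 6, 8, 10, 12, 14, 16, 18, 19, 20, 22, 24, 26, 28, 30, 32, 34, 36, 38, 40, 42, 44, 46, 48, 50, 52, 54, 56, 57, 58, 60, 62, 64, 66, 68, 70, 72, 74}

An element a ∈ Z/76Z (with a ≠ 0) is a zero-divisor iff gcd(a, 76) > 1 (because a is a unit precisely when gcd(a, n) = 1, and in Z/nZ every nonzero, non-unit element is a zero-divisor). Scan a = 1, ..., 75 and keep those with gcd(a, 76) > 1:
  gcd(2, 76) = 2, gcd(4, 76) = 4, gcd(6, 76) = 2, gcd(8, 76) = 4, gcd(10, 76) = 2, gcd(12, 76) = 4, gcd(14, 76) = 2, gcd(16, 76) = 4, gcd(18, 76) = 2, gcd(19, 76) = 19, gcd(20, 76) = 4, gcd(22, 76) = 2, gcd(24, 76) = 4, gcd(26, 76) = 2, gcd(28, 76) = 4, gcd(30, 76) = 2, gcd(32, 76) = 4, gcd(34, 76) = 2, gcd(36, 76) = 4, gcd(38, 76) = 38, gcd(40, 76) = 4, gcd(42, 76) = 2, gcd(44, 76) = 4, gcd(46, 76) = 2, gcd(48, 76) = 4, gcd(50, 76) = 2, gcd(52, 76) = 4, gcd(54, 76) = 2, gcd(56, 76) = 4, gcd(57, 76) = 19, gcd(58, 76) = 2, gcd(60, 76) = 4, gcd(62, 76) = 2, gcd(64, 76) = 4, gcd(66, 76) = 2, gcd(68, 76) = 4, gcd(70, 76) = 2, gcd(72, 76) = 4, gcd(74, 76) = 2.
All other a ∈ {1, ..., 75} have gcd(a, 76) = 1 and are units. So the nonzero zero-divisors are exactly the 39 values of a appearing in this scan.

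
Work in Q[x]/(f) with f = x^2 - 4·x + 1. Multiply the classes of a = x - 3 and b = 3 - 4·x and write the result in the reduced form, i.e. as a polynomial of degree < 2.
a · b ≡ -x - 5 (mod f(x))

First multiply in Q[x] without reducing: a · b = -4·x^2 + 15·x - 9. Now divide by f(x) = x^2 - 4·x + 1, eliminating the leading term at each step:
  leading term -4·x^2: subtract (-4)·f(x) = -4·x^2 + 16·x - 4, leaving -x - 5
The degree is now < 2, so this is the remainder. Hence a · b ≡ -x - 5 in Q[x]/(f).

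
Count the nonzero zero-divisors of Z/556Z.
Z/556Z has 279 nonzero zero-divisors

In Z/556Z each nonzero element is either a unit (gcd with 556 is 1) or a zero-divisor (gcd > 1). The number of units is φ(556): factorise 556 = 2^2 · 139, so φ(556) = (2^2 − 2^1) · (139 − 1) = 2 · 138 = 276. The nonzero elements number 556 − 1 = 555. Hence the nonzero zero-divisors number 555 − 276 = 279.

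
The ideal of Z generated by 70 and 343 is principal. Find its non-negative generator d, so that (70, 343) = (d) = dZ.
In the PID Z, (a, b) is generated by gcd(a, b). Compute gcd(343, 70) with the extended Euclidean algorithm, tracking rows (r, s, t) with s·343 + t·70 = r:
  row A: (343, 1, 0)   [1·343 + 0·70 = 343]
  row B: (70, 0, 1)   [0·343 + 1·70 = 70]
  343 = 4·70 + 63   → row C = row A − 4·row B = (63, 1, −4)   [check: 1·343 − 4·70 = 63]
  70 = 1·63 + 7   → row D = row B − 1·row C = (7, −1, 5)   [check: −1·343 + 5·70 = 7]
  63 = 9·7 + 0   → remainder 0, stop. gcd = 7 (last nonzero row D).
So gcd(70, 343) = 7, with Bézout identity −1·343 + 5·70 = 7. Containment (⊇): the Bézout identity exhibits 7 as an element of (70, 343), giving (7) ⊆ (70, 343). Containment (⊆): since 7 | 70 and 7 | 343 (70 = 7·10, 343 = 7·49), every Z-linear combination of 70 and 343 is divisible by 7, so (70, 343) ⊆ (7). Therefore (70, 343) = (7), d = 7.

Final answer: (70, 343) = (7); d = 7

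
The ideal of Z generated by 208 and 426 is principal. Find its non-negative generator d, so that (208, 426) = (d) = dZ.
In the PID Z, (a, b) is generated by gcd(a, b). Compute gcd(426, 208) with the extended Euclidean algorithm, tracking rows (r, s, t) with s·426 + t·208 = r:
  row A: (426, 1, 0)   [1·426 + 0·208 = 426]
  row B: (208, 0, 1)   [0·426 + 1·208 = 208]
  426 = 2·208 + 10   → row C = row A − 2·row B = (10, 1, −2)   [check: 1·426 − 2·208 = 10]
  208 = 20·10 + 8   → row D = row B − 20·row C = (8, −20, 41)   [check: −20·426 + 41·208 = 8]
  10 = 1·8 + 2   → row E = row C − 1·row D = (2, 21, −43)   [check: 21·426 − 43·208 = 2]
  8 = 4·2 + 0   → remainder 0, stop. gcd = 2 (last nonzero row E).
So gcd(208, 426) = 2, with Bézout identity 21·426 − 43·208 = 2. Containment (⊇): the Bézout identity exhibits 2 as an element of (208, 426), giving (2) ⊆ (208, 426). Containment (⊆): since 2 | 208 and 2 | 426 (208 = 2·104, 426 = 2·213), every Z-linear combination of 208 and 426 is divisible by 2, so (208, 426) ⊆ (2). Therefore (208, 426) = (2), d = 2.

Final answer: (208, 426) = (2); d = 2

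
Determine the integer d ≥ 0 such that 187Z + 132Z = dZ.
In the PID Z, (a, b) is generated by gcd(a, b). Compute gcd(187, 132) with the extended Euclidean algorithm, tracking rows (r, s, t) with s·187 + t·132 = r:
  row A: (187, 1, 0)   [1·187 + 0·132 = 187]
  row B: (132, 0, 1)   [0·187 + 1·132 = 132]
  187 = 1·132 + 55   → row C = row A − 1·row B = (55, 1, −1)   [check: 1·187 − 1·132 = 55]
  132 = 2·55 + 22   → row D = row B − 2·row C = (22, −2, 3)   [check: −2·187 + 3·132 = 22]
  55 = 2·22 + 11   → row E = row C − 2·row D = (11, 5, −7)   [check: 5·187 − 7·132 = 11]
  22 = 2·11 + 0   → remainder 0, stop. gcd = 11 (last nonzero row E).
So gcd(187, 132) = 11, with Bézout identity 5·187 − 7·132 = 11. Containment (⊇): the Bézout identity exhibits 11 as an element of (187, 132), giving (11) ⊆ (187, 132). Containment (⊆): since 11 | 187 and 11 | 132 (187 = 11·17, 132 = 11·12), every Z-linear combination of 187 and 132 is divisible by 11, so (187, 132) ⊆ (11). Therefore (187, 132) = (11), d = 11.

Final answer: (187, 132) = (11); d = 11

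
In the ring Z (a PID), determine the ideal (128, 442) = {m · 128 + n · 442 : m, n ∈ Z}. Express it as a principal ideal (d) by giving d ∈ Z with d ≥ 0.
In the PID Z, (a, b) is generated by gcd(a, b). Compute gcd(442, 128) with the extended Euclidean algorithm, tracking rows (r, s, t) with s·442 + t·128 = r:
  row A: (442, 1, 0)   [1·442 + 0·128 = 442]
  row B: (128, 0, 1)   [0·442 + 1·128 = 128]
  442 = 3·128 + 58   → row C = row A − 3·row B = (58, 1, −3)   [check: 1·442 − 3·128 = 58]
  128 = 2·58 + 12   → row D = row B − 2·row C = (12, −2, 7)   [check: −2·442 + 7·128 = 12]
  58 = 4·12 + 10   → row E = row C − 4·row D = (10, 9, −31)   [check: 9·442 − 31·128 = 10]
  12 = 1·10 + 2   → row F = row D − 1·row E = (2, −11, 38)   [check: −11·442 + 38·128 = 2]
  10 = 5·2 + 0   → remainder 0, stop. gcd = 2 (last nonzero row F).
So gcd(128, 442) = 2, with Bézout identity −11·442 + 38·128 = 2. Containment (⊇): the Bézout identity exhibits 2 as an element of (128, 442), giving (2) ⊆ (128, 442). Containment (⊆): since 2 | 128 and 2 | 442 (128 = 2·64, 442 = 2·221), every Z-linear combination of 128 and 442 is divisible by 2, so (128, 442) ⊆ (2). Therefore (128, 442) = (2), d = 2.

Final answer: (128, 442) = (2); d = 2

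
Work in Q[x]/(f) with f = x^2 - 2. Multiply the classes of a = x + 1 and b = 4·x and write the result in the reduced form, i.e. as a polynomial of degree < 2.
a · b ≡ 4·x + 8 (mod f(x))

First multiply in Q[x] without reducing: a · b = 4·x^2 + 4·x. Now divide by f(x) = x^2 - 2, eliminating the leading term at each step:
  leading term 4·x^2: subtract (4)·f(x) = 4·x^2 - 8, leaving 4·x + 8
The degree is now < 2, so this is the remainder. Hence a · b ≡ 4·x + 8 in Q[x]/(f).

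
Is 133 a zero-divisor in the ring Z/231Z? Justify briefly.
gcd(133, 231) = 7 > 1, so 133 is not a unit in Z/231Z. In Z/nZ every nonzero non-unit is a zero-divisor: explicitly, take b = 231/gcd = 33 ≠ 0 (mod 231); then 133·33 = 4389 = 19·231, i.e. 133·33 ≡ 0 (mod 231). So 133 is a zero-divisor.

Final answer: YES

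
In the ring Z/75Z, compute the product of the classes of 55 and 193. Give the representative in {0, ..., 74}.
Reduce the factors first: 193 ≡ 43 (mod 75), so 55 · 193 ≡ 55 · 43 (mod 75). 55 · 43 = 2365. Dividing by 75: 2365 = 31·75 + 40. So (55 · 193) mod 75 = 40.

Final answer: 40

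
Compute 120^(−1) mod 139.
120^(−1) ≡ 117 (mod 139)

Apply the extended Euclidean algorithm to (139, 120), tracking rows (r, s, t) with s·139 + t·120 = r. Each division r_prev = q·r_cur + r_new produces the new row as (previous row) − q·(current row):
  row A: (139, 1, 0)   [1·139 + 0·120 = 139]
  row B: (120, 0, 1)   [0·139 + 1·120 = 120]
  139 = 1·120 + 19   → row C = row A − 1·row B = (19, 1, −1)   [check: 1·139 − 1·120 = 19]
  120 = 6·19 + 6   → row D = row B − 6·row C = (6, −6, 7)   [check: −6·139 + 7·120 = 6]
  19 = 3·6 + 1   → row E = row C − 3·row D = (1, 19, −22)   [check: 19·139 − 22·120 = 1]
  6 = 6·1 + 0   → remainder 0, stop. gcd = 1 (last nonzero row E).
The gcd is 1, so 120 is invertible mod 139. The last nonzero row gives 19·139 − 22·120 = 1, so t = −22. So 120^(−1) ≡ −22 ≡ 117 (mod 139). Verify: 120 · 117 = 14040 ≡ 1 (mod 139). ✓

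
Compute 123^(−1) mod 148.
Apply the extended Euclidean algorithm to (148, 123), tracking rows (r, s, t) with s·148 + t·123 = r. Each division r_prev = q·r_cur + r_new produces the new row as (previous row) − q·(current row):
  row A: (148, 1, 0)   [1·148 + 0·123 = 148]
  row B: (123, 0, 1)   [0·148 + 1·123 = 123]
  148 = 1·123 + 25   → row C = row A − 1·row B = (25, 1, −1)   [check: 1·148 − 1·123 = 25]
  123 = 4·25 + 23   → row D = row B − 4·row C = (23, −4, 5)   [check: −4·148 + 5·123 = 23]
  25 = 1·23 + 2   → row E = row C − 1·row D = (2, 5, −6)   [check: 5·148 − 6·123 = 2]
  23 = 11·2 + 1   → row F = row D − 11·row E = (1, −59, 71)   [check: −59·148 + 71·123 = 1]
  2 = 2·1 + 0   → remainder 0, stop. gcd = 1 (last nonzero row F).
The gcd is 1, so 123 is invertible mod 148. The last nonzero row gives −59·148 + 71·123 = 1, so t = 71. So 123^(−1) ≡ 71 (mod 148). Verify: 123 · 71 = 8733 ≡ 1 (mod 148). ✓

Final answer: 123^(−1) ≡ 71 (mod 148)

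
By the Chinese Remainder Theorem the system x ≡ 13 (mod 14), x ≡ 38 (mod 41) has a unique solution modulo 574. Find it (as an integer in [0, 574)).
The moduli 14, 41 are pairwise coprime, so by the CRT there is a unique solution mod 14·41 = 574.
Solve by successive substitution. Start with x ≡ 13 (mod 14).
  Combine with x ≡ 38 (mod 41): write x = 13 + 14·t and require 13 + 14·t ≡ 38 (mod 41), i.e. 14·t ≡ 38 − 13 ≡ 25 (mod 41). Since 14^(−1) ≡ 3 (mod 41), t ≡ 3·25 ≡ 34 (mod 41). So x ≡ 13 + 14·34 = 489 (mod 574).
Unique solution in [0, 574): x = 489.

Final answer: x ≡ 489 (mod 574); the representative in [0, 574) is 489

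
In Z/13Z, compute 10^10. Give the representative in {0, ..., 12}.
Use repeated squaring. Binary(10) = 1010. Walk through the bits of the exponent 10 left-to-right: at each bit after the leading one, square the running value, then multiply by 10 if the bit is 1 (always reducing mod 13):
  bit 1 = 1 (leading): start with 10.
  bit 2 = 0: square 10^2 = 100 ≡ 9 (mod 13).
  bit 3 = 1: square 9^2 = 81 ≡ 3; bit is 1, so multiply 3·10 = 30 ≡ 4 (mod 13).
  bit 4 = 0: square 4^2 = 16 ≡ 3 (mod 13).
Final value: 10^10 ≡ 3 (mod 13).

Final answer: 3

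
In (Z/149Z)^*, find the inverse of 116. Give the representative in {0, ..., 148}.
Apply the extended Euclidean algorithm to (149, 116), tracking rows (r, s, t) with s·149 + t·116 = r. Each division r_prev = q·r_cur + r_new produces the new row as (previous row) − q·(current row):
  row A: (149, 1, 0)   [1·149 + 0·116 = 149]
  row B: (116, 0, 1)   [0·149 + 1·116 = 116]
  149 = 1·116 + 33   → row C = row A − 1·row B = (33, 1, −1)   [check: 1·149 − 1·116 = 33]
  116 = 3·33 + 17   → row D = row B − 3·row C = (17, −3, 4)   [check: −3·149 + 4·116 = 17]
  33 = 1·17 + 16   → row E = row C − 1·row D = (16, 4, −5)   [check: 4·149 − 5·116 = 16]
  17 = 1·16 + 1   → row F = row D − 1·row E = (1, −7, 9)   [check: −7·149 + 9·116 = 1]
  16 = 16·1 + 0   → remainder 0, stop. gcd = 1 (last nonzero row F).
The gcd is 1, so 116 is invertible mod 149. The last nonzero row gives −7·149 + 9·116 = 1, so t = 9. So 116^(−1) ≡ 9 (mod 149). Verify: 116 · 9 = 1044 ≡ 1 (mod 149). ✓

Final answer: 116^(−1) ≡ 9 (mod 149)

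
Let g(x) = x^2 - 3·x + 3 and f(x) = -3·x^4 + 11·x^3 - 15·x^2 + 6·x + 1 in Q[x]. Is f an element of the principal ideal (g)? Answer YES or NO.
NO

In Q[x] the ideal (g) consists of all multiples of g, so f ∈ (g) iff g | f, i.e. iff the remainder of f on division by g is 0. Divide f by g (g is monic, so eliminate the leading term of the running remainder at each step):
  leading term -3·x^4: subtract (-3·x^2)·g(x) = -3·x^4 + 9·x^3 - 9·x^2, leaving 2·x^3 - 6·x^2 + 6·x + 1
  leading term 2·x^3: subtract (2·x)·g(x) = 2·x^3 - 6·x^2 + 6·x, leaving 1
The remainder r(x) = 1 ≠ 0 (and deg r < deg g), so g ∤ f, i.e. f ∉ (g).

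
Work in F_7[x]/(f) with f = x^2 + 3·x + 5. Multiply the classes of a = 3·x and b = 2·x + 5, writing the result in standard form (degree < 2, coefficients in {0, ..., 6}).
Multiply as integer polynomials: a · b = 6·x^2 + 15·x. Reducing coefficients mod 7: a · b ≡ 6·x^2 + x. Now divide by f(x) = x^2 + 3·x + 5 in F_7[x], eliminating the leading term at each step:
  leading term 6·x^2: subtract (6)·f(x) = 6·x^2 + 4·x + 2, leaving 4·x + 5 (coefficients mod 7)
The degree is now < 2, so this is the remainder. Hence a · b ≡ 4·x + 5 in F_7[x]/(f).

Final answer: a · b ≡ 4·x + 5 (mod f(x))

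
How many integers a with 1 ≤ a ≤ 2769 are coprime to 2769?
1680

The number of a ∈ {1, ..., 2769} with gcd(a, 2769) = 1 is by definition Euler's totient φ(2769). φ is multiplicative, with φ(p^e) = p^e − p^(e−1). Factorise 2769 = 3 · 13 · 71. Then
  φ(2769) = (3 − 1) · (13 − 1) · (71 − 1) = 2 · 12 · 70 = 1680.
So there are 1680 such integers.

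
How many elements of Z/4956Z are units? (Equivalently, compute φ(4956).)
An element a ∈ Z/4956Z is a unit iff gcd(a, 4956) = 1, so the number of units is φ(4956). φ is multiplicative, with φ(p^e) = p^e − p^(e−1). Factorise 4956 = 2^2 · 3 · 7 · 59. Then
  φ(4956) = (2^2 − 2^1) · (3 − 1) · (7 − 1) · (59 − 1) = 2 · 2 · 6 · 58 = 1392.

Final answer: Z/4956Z has φ(4956) = 1392 units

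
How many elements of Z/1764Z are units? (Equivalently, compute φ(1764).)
An element a ∈ Z/1764Z is a unit iff gcd(a, 1764) = 1, so the number of units is φ(1764). φ is multiplicative, with φ(p^e) = p^e − p^(e−1). Factorise 1764 = 2^2 · 3^2 · 7^2. Then
  φ(1764) = (2^2 − 2^1) · (3^2 − 3^1) · (7^2 − 7^1) = 2 · 6 · 42 = 504.

Final answer: Z/1764Z has φ(1764) = 504 units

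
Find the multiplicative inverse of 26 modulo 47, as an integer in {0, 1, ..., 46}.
26^(−1) ≡ 38 (mod 47)

Apply the extended Euclidean algorithm to (47, 26), tracking rows (r, s, t) with s·47 + t·26 = r. Each division r_prev = q·r_cur + r_new produces the new row as (previous row) − q·(current row):
  row A: (47, 1, 0)   [1·47 + 0·26 = 47]
  row B: (26, 0, 1)   [0·47 + 1·26 = 26]
  47 = 1·26 + 21   → row C = row A − 1·row B = (21, 1, −1)   [check: 1·47 − 1·26 = 21]
  26 = 1·21 + 5   → row D = row B − 1·row C = (5, −1, 2)   [check: −1·47 + 2·26 = 5]
  21 = 4·5 + 1   → row E = row C − 4·row D = (1, 5, −9)   [check: 5·47 − 9·26 = 1]
  5 = 5·1 + 0   → remainder 0, stop. gcd = 1 (last nonzero row E).
The gcd is 1, so 26 is invertible mod 47. The last nonzero row gives 5·47 − 9·26 = 1, so t = −9. So 26^(−1) ≡ −9 ≡ 38 (mod 47). Verify: 26 · 38 = 988 ≡ 1 (mod 47). ✓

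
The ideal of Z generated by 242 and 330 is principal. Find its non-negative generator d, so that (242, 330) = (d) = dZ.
In the PID Z, (a, b) is generated by gcd(a, b). Compute gcd(330, 242) with the extended Euclidean algorithm, tracking rows (r, s, t) with s·330 + t·242 = r:
  row A: (330, 1, 0)   [1·330 + 0·242 = 330]
  row B: (242, 0, 1)   [0·330 + 1·242 = 242]
  330 = 1·242 + 88   → row C = row A − 1·row B = (88, 1, −1)   [check: 1·330 − 1·242 = 88]
  242 = 2·88 + 66   → row D = row B − 2·row C = (66, −2, 3)   [check: −2·330 + 3·242 = 66]
  88 = 1·66 + 22   → row E = row C − 1·row D = (22, 3, −4)   [check: 3·330 − 4·242 = 22]
  66 = 3·22 + 0   → remainder 0, stop. gcd = 22 (last nonzero row E).
So gcd(242, 330) = 22, with Bézout identity 3·330 − 4·242 = 22. Containment (⊇): the Bézout identity exhibits 22 as an element of (242, 330), giving (22) ⊆ (242, 330). Containment (⊆): since 22 | 242 and 22 | 330 (242 = 22·11, 330 = 22·15), every Z-linear combination of 242 and 330 is divisible by 22, so (242, 330) ⊆ (22). Therefore (242, 330) = (22), d = 22.

Final answer: (242, 330) = (22); d = 22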